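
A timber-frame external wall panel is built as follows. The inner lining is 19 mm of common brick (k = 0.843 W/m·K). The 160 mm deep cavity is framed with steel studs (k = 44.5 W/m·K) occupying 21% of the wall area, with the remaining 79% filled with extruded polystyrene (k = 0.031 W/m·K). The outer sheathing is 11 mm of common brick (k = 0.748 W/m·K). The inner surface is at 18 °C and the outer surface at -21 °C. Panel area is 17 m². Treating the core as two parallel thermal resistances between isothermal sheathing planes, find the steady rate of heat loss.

Q ≈ 12200 W

Sheathing layers in series; stud and cavity paths in parallel between them.
R_inner = 0.019/(0.843×17) = 0.001326 K/W
R_stud  = 0.16/(44.5×0.21×17) = 0.001007 K/W
R_cav   = 0.16/(0.031×0.79×17) = 0.3843 K/W
1/R_core = 1/R_stud + 1/R_cav → R_core = 0.001005 K/W
R_outer = 0.011/(0.748×17) = 8.651×10^-4 K/W
R_total = 0.003195 K/W
Q = ΔT/R_total = 39/0.003195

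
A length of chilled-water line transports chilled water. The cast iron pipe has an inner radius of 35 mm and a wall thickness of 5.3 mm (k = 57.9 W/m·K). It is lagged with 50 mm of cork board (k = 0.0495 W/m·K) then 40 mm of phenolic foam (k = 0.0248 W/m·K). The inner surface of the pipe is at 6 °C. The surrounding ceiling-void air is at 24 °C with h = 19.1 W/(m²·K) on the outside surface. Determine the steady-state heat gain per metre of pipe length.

Cylindrical conduction, so R = ln(r₂/r₁)/(2πkL) per layer, in series:
R_cast iron pipe wall = ln(40.3/35)/(2π×57.9×1) = 3.876×10^-4 K/W
R_cork board = ln(90.3/40.3)/(2π×0.0495×1) = 2.594 K/W
R_phenolic foam = ln(130.3/90.3)/(2π×0.0248×1) = 2.353 K/W
R_outer film = 1/(h_o·2πr_oL) = 1/(19.1×2π×0.1303×1) = 0.06395 K/W
R_total = 5.012 K/W
Q = ΔT/R_total = 18/5.012

q′ ≈ 3.59 W/m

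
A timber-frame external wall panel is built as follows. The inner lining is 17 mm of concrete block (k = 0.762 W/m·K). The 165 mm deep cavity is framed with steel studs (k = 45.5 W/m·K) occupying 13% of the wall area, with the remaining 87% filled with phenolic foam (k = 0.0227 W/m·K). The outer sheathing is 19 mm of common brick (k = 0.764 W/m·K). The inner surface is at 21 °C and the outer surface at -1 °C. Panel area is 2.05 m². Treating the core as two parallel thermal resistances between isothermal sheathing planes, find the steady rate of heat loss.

Q ≈ 601 W

Sheathing layers in series; stud and cavity paths in parallel between them.
R_inner = 0.017/(0.762×2.05) = 0.01088 K/W
R_stud  = 0.165/(45.5×0.13×2.05) = 0.01361 K/W
R_cav   = 0.165/(0.0227×0.87×2.05) = 4.076 K/W
1/R_core = 1/R_stud + 1/R_cav → R_core = 0.01356 K/W
R_outer = 0.019/(0.764×2.05) = 0.01213 K/W
R_total = 0.03658 K/W
Q = ΔT/R_total = 22/0.03658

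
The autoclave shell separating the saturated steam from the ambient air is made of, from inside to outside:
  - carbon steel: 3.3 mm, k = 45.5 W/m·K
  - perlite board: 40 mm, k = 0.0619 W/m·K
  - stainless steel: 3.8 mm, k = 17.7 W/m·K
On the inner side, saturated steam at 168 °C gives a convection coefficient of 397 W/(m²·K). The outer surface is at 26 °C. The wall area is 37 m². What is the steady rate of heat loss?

Q ≈ 8100 W

Thermal resistances in series:
R_inner film = 1/(h_i·A) = 1/(397×37) = 6.808×10^-5 K/W
R_carbon steel = L/(kA) = 0.0033/(45.5×37) = 1.96×10^-6 K/W
R_perlite board = L/(kA) = 0.04/(0.0619×37) = 0.01746 K/W
R_stainless steel = L/(kA) = 0.0038/(17.7×37) = 5.802×10^-6 K/W
R_total = 0.01754 K/W
Q = ΔT / R_total = 142 / 0.01754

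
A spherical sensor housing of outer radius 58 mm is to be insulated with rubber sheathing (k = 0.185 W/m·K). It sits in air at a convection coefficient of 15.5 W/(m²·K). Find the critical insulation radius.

For a sphere r_cr = 2k/h = 2×0.185/15.5
r_cr = 23.9 mm; since the bare radius (58 mm) is above r_cr, any added insulation will reduce heat loss.

r_cr ≈ 23.9 mm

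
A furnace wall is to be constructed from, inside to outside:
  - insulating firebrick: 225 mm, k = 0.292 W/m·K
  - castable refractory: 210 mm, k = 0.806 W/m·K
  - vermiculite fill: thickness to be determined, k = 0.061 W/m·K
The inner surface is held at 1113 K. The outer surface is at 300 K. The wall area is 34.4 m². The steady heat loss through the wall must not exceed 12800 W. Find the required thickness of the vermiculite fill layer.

Model the wall as resistances in series:
R_insulating firebrick = L/(kA) = 0.225/(0.292×34.4) = 0.0224 K/W
R_castable refractory = L/(kA) = 0.21/(0.806×34.4) = 0.007574 K/W
Sum of the known resistances R_other = 0.02997 K/W
Required total resistance R_tot = ΔT/Q_allow = 813/12800 = 0.06352 K/W
R_vermiculite fill = R_tot − R_other = 0.03354 K/W
L = R·k·A = 0.03354×0.061×34.4

L ≈ 70.4 mm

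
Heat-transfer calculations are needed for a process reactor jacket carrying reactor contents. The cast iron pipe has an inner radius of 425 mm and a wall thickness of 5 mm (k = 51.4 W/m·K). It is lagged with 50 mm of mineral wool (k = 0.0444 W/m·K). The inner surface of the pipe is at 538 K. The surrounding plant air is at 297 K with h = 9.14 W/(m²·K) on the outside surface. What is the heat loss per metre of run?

q′ ≈ 560 W/m

Treating each annulus and film as a series resistance:
R_cast iron pipe wall = ln(430/425)/(2π×51.4×1) = 3.622×10^-5 K/W
R_mineral wool = ln(480/430)/(2π×0.0444×1) = 0.3943 K/W
R_outer film = 1/(h_o·2πr_oL) = 1/(9.14×2π×0.48×1) = 0.03628 K/W
R_total = 0.4306 K/W
Q = ΔT/R_total = 241/0.4306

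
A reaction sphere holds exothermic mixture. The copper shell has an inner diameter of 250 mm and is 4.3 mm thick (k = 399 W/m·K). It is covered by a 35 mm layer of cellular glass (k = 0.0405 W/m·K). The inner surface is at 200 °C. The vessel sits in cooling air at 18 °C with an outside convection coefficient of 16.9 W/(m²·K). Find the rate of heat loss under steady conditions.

Each spherical layer contributes R = (1/r_i − 1/r_o)/(4πk):
R_copper shell = (1/0.125 − 1/0.1293)/(4π×399) = 5.306×10^-5 K/W
R_cellular glass = (1/0.1293 − 1/0.1643)/(4π×0.0405) = 3.237 K/W
R_outer film = 1/(h·4πr_o²) = 1/(16.9×4π×0.1643²) = 0.1744 K/W
R_total = 3.412 K/W
Q = ΔT/R_total = 182/3.412

Q ≈ 53.3 W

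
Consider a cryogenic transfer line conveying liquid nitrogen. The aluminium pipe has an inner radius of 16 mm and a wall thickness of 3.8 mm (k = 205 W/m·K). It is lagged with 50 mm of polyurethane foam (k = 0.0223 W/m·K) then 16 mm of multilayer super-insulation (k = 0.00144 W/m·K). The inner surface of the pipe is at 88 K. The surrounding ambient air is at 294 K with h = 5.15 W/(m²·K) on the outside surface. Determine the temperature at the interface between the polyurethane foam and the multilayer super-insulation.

Treating each annulus and film as a series resistance:
R_aluminium pipe wall = ln(19.8/16)/(2π×205×1) = 1.654×10^-4 K/W
R_polyurethane foam = ln(69.8/19.8)/(2π×0.0223×1) = 8.992 K/W
R_multilayer super-insulation = ln(85.8/69.8)/(2π×0.00144×1) = 22.81 K/W
R_outer film = 1/(h_o·2πr_oL) = 1/(5.15×2π×0.0858×1) = 0.3602 K/W
R_total = 32.16 K/W
Q = ΔT/R_total = 206/32.16
Q = 6.4 W/m
T_interface = T_inner + Q·ΣR(inner→interface) = 88 + 6.4×8.992

T ≈ 146 K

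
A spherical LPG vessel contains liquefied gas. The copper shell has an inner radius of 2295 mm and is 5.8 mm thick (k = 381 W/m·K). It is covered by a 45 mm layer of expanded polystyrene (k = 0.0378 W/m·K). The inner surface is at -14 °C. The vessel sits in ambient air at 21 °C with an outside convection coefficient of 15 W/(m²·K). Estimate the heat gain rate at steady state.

Q ≈ 1890 W

Radial (spherical) resistances in series:
R_copper shell = (1/2.295 − 1/2.3008)/(4π×381) = 2.294×10^-7 K/W
R_expanded polystyrene = (1/2.3008 − 1/2.3458)/(4π×0.0378) = 0.01755 K/W
R_outer film = 1/(h·4πr_o²) = 1/(15×4π×2.3458²) = 9.641×10^-4 K/W
R_total = 0.01852 K/W
Q = ΔT/R_total = 35/0.01852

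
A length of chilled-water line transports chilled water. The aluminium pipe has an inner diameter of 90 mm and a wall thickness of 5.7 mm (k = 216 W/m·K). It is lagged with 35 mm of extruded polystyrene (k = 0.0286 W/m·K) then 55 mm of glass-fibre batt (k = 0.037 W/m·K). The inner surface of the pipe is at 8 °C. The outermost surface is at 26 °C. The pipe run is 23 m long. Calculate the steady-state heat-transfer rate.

Q ≈ 81.9 W

Cylindrical conduction, so R = ln(r₂/r₁)/(2πkL) per layer, in series:
R_aluminium pipe wall = ln(50.7/45)/(2π×216×23) = 3.821×10^-6 K/W
R_extruded polystyrene = ln(85.7/50.7)/(2π×0.0286×23) = 0.127 K/W
R_glass-fibre batt = ln(140.7/85.7)/(2π×0.037×23) = 0.09272 K/W
R_total = 0.2197 K/W
Q = ΔT/R_total = 18/0.2197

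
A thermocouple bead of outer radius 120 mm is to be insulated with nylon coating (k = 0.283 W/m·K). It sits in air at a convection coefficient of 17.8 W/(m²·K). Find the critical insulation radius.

r_cr ≈ 31.8 mm

For a sphere r_cr = 2k/h = 2×0.283/17.8
r_cr = 31.8 mm; since the bare radius (120 mm) is above r_cr, any added insulation will reduce heat loss.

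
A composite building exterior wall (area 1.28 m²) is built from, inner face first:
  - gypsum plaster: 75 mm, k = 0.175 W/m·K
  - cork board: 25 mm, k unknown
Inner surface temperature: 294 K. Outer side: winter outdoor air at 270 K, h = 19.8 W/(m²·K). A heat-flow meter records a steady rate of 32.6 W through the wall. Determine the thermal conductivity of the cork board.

k ≈ 0.054 W/(m·K)

Series thermal resistances:
R_gypsum plaster = L/(kA) = 0.075/(0.175×1.28) = 0.3348 K/W
R_outer film = 1/(h_o·A) = 1/(19.8×1.28) = 0.03946 K/W
Sum of known resistances R_other = 0.3743 K/W
Total R = ΔT/Q = 24/32.6 = 0.7362 K/W
R_cork board = R_total − R_other = 0.3619 K/W
k = L/(R·A) = 0.025/(0.3619×1.28)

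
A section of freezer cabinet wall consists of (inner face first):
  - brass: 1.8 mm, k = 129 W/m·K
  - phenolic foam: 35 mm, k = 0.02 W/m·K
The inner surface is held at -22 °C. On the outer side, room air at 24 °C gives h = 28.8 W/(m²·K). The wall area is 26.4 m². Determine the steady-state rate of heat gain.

Using the resistance-network approach (series):
R_brass = L/(kA) = 0.0018/(129×26.4) = 5.285×10^-7 K/W
R_phenolic foam = L/(kA) = 0.035/(0.02×26.4) = 0.06629 K/W
R_outer film = 1/(h_o·A) = 1/(28.8×26.4) = 0.001315 K/W
R_total = 0.0676 K/W
Q = ΔT / R_total = 46 / 0.0676

Q ≈ 680 W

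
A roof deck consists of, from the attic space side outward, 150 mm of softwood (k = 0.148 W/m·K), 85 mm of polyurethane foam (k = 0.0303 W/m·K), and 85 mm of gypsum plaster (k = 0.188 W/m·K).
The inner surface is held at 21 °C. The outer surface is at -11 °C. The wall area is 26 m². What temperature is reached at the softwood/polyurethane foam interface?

T ≈ 13.4 °C

Model the wall as resistances in series:
R_softwood = L/(kA) = 0.15/(0.148×26) = 0.03898 K/W
R_polyurethane foam = L/(kA) = 0.085/(0.0303×26) = 0.1079 K/W
R_gypsum plaster = L/(kA) = 0.085/(0.188×26) = 0.01739 K/W
R_total = 0.1643 K/W;  Q = ΔT/R_total = 32/0.1643 = 194.8 W
T_interface = T_inner − Q·ΣR(inner→interface) = 21 − 195×0.03898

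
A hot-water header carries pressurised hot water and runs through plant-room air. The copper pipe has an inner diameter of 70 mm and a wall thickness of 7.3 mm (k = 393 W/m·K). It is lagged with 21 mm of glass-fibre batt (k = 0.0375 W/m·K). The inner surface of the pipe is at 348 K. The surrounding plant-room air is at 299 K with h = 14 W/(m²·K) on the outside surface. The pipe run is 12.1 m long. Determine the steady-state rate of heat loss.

Q ≈ 314 W

Cylindrical conduction, so R = ln(r₂/r₁)/(2πkL) per layer, in series:
R_copper pipe wall = ln(42.3/35)/(2π×393×12.1) = 6.34×10^-6 K/W
R_glass-fibre batt = ln(63.3/42.3)/(2π×0.0375×12.1) = 0.1414 K/W
R_outer film = 1/(h_o·2πr_oL) = 1/(14×2π×0.0633×12.1) = 0.01484 K/W
R_total = 0.1562 K/W
Q = ΔT/R_total = 49/0.1562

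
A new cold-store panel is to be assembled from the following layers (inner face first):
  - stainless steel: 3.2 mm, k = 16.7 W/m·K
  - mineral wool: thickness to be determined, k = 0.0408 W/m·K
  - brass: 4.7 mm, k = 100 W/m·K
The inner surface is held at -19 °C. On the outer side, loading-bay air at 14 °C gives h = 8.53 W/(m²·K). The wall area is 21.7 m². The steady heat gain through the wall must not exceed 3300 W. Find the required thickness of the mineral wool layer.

Thermal resistances in series:
R_stainless steel = L/(kA) = 0.0032/(16.7×21.7) = 8.83×10^-6 K/W
R_brass = L/(kA) = 0.0047/(100×21.7) = 2.166×10^-6 K/W
R_outer film = 1/(h_o·A) = 1/(8.53×21.7) = 0.005402 K/W
Sum of the known resistances R_other = 0.005413 K/W
Required total resistance R_tot = ΔT/Q_allow = 33/3300 = 0.01 K/W
R_mineral wool = R_tot − R_other = 0.004587 K/W
L = R·k·A = 0.004587×0.0408×21.7

L ≈ 4.06 mm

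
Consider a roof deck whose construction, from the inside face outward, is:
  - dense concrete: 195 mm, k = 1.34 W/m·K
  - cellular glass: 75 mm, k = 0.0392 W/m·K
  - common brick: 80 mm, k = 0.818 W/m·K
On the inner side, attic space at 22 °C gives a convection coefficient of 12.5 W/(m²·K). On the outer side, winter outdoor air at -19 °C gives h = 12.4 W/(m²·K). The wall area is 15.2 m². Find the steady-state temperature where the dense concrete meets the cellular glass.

Series thermal resistances:
R_inner film = 1/(h_i·A) = 1/(12.5×15.2) = 0.005263 K/W
R_dense concrete = L/(kA) = 0.195/(1.34×15.2) = 0.009574 K/W
R_cellular glass = L/(kA) = 0.075/(0.0392×15.2) = 0.1259 K/W
R_common brick = L/(kA) = 0.08/(0.818×15.2) = 0.006434 K/W
R_outer film = 1/(h_o·A) = 1/(12.4×15.2) = 0.005306 K/W
R_total = 0.1524 K/W;  Q = ΔT/R_total = 41/0.1524 = 268.9 W
T_interface = T_inner − Q·ΣR(inner→interface) = 22 − 269×0.01484

T ≈ 18 °C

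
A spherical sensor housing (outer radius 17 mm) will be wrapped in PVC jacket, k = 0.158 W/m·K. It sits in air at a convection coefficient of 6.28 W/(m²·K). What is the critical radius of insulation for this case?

r_cr ≈ 50.3 mm

For a sphere r_cr = 2k/h = 2×0.158/6.28
r_cr = 50.3 mm; since the bare radius (17 mm) is below r_cr, adding a thin layer of insulation will *increase* heat loss.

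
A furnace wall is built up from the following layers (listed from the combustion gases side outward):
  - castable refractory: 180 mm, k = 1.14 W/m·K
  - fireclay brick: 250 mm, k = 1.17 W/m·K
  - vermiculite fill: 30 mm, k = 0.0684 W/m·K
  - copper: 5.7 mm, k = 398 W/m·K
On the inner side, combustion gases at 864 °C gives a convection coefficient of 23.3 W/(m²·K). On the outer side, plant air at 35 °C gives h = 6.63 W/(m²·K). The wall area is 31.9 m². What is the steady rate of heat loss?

Treating each layer as a thermal resistance in series:
R_inner film = 1/(h_i·A) = 1/(23.3×31.9) = 0.001345 K/W
R_castable refractory = L/(kA) = 0.18/(1.14×31.9) = 0.00495 K/W
R_fireclay brick = L/(kA) = 0.25/(1.17×31.9) = 0.006698 K/W
R_vermiculite fill = L/(kA) = 0.03/(0.0684×31.9) = 0.01375 K/W
R_copper = L/(kA) = 0.0057/(398×31.9) = 4.49×10^-7 K/W
R_outer film = 1/(h_o·A) = 1/(6.63×31.9) = 0.004728 K/W
R_total = 0.03147 K/W
Q = ΔT / R_total = 829 / 0.03147

Q ≈ 26300 W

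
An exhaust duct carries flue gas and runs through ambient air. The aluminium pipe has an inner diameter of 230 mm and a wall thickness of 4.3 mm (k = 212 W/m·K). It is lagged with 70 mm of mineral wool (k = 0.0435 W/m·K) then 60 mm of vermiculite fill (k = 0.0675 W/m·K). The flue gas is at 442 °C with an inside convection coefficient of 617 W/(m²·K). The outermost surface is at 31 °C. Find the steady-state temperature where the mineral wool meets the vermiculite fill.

T ≈ 145 °C

For a radial system each layer contributes R = ln(r_out/r_in)/(2πkL); films add R = 1/(hA).
R_inner film = 1/(h_i·2πr₁L) = 1/(617×2π×0.115×1) = 0.002243 K/W
R_aluminium pipe wall = ln(119.3/115)/(2π×212×1) = 2.756×10^-5 K/W
R_mineral wool = ln(189.3/119.3)/(2π×0.0435×1) = 1.689 K/W
R_vermiculite fill = ln(249.3/189.3)/(2π×0.0675×1) = 0.6492 K/W
R_total = 2.341 K/W
Q = ΔT/R_total = 411/2.341
Q = 176 W/m
T_interface = T_inner − Q·ΣR(inner→interface) = 442 − 176×1.691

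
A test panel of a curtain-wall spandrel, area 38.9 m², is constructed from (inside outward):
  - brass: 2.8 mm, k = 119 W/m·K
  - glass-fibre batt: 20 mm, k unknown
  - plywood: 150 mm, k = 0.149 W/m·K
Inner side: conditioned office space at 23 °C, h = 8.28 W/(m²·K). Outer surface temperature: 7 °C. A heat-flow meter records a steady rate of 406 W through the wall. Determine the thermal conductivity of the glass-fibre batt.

Thermal resistances in series:
R_inner film = 1/(h_i·A) = 1/(8.28×38.9) = 0.003105 K/W
R_brass = L/(kA) = 0.0028/(119×38.9) = 6.049×10^-7 K/W
R_plywood = L/(kA) = 0.15/(0.149×38.9) = 0.02588 K/W
Sum of known resistances R_other = 0.02898 K/W
Total R = ΔT/Q = 16/406 = 0.03941 K/W
R_glass-fibre batt = R_total − R_other = 0.01042 K/W
k = L/(R·A) = 0.02/(0.01042×38.9)

k ≈ 0.0493 W/(m·K)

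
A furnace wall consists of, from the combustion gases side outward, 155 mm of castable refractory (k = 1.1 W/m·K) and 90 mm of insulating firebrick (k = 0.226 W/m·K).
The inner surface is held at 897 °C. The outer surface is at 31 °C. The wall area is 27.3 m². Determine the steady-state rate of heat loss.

Q ≈ 43900 W

Series thermal resistances:
R_castable refractory = L/(kA) = 0.155/(1.1×27.3) = 0.005162 K/W
R_insulating firebrick = L/(kA) = 0.09/(0.226×27.3) = 0.01459 K/W
R_total = 0.01975 K/W
Q = ΔT / R_total = 866 / 0.01975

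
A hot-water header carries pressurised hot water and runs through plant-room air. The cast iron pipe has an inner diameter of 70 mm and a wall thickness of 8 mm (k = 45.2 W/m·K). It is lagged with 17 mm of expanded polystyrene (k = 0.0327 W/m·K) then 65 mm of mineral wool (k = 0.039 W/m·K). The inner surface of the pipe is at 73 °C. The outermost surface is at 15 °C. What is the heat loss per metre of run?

q′ ≈ 12.6 W/m

Radial resistances (cylindrical: R_cond = ln(r_o/r_i)/(2πkL), R_conv = 1/(h·2πrL)):
R_cast iron pipe wall = ln(43/35)/(2π×45.2×1) = 7.248×10^-4 K/W
R_expanded polystyrene = ln(60/43)/(2π×0.0327×1) = 1.621 K/W
R_mineral wool = ln(125/60)/(2π×0.039×1) = 2.995 K/W
R_total = 4.617 K/W
Q = ΔT/R_total = 58/4.617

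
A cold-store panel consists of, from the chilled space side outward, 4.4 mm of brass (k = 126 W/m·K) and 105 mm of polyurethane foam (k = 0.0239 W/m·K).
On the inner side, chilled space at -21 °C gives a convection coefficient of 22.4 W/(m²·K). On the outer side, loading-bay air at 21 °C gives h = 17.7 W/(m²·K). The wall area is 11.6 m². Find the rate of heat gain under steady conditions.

Q ≈ 108 W

Using the resistance-network approach (series):
R_inner film = 1/(h_i·A) = 1/(22.4×11.6) = 0.003849 K/W
R_brass = L/(kA) = 0.0044/(126×11.6) = 3.01×10^-6 K/W
R_polyurethane foam = L/(kA) = 0.105/(0.0239×11.6) = 0.3787 K/W
R_outer film = 1/(h_o·A) = 1/(17.7×11.6) = 0.00487 K/W
R_total = 0.3875 K/W
Q = ΔT / R_total = 42 / 0.3875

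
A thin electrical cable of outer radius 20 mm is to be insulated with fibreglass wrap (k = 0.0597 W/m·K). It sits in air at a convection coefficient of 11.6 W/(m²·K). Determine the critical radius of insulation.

r_cr ≈ 5.15 mm

For a cylinder r_cr = k/h = 0.0597/11.6
r_cr = 5.15 mm; since the bare radius (20 mm) is above r_cr, any added insulation will reduce heat loss.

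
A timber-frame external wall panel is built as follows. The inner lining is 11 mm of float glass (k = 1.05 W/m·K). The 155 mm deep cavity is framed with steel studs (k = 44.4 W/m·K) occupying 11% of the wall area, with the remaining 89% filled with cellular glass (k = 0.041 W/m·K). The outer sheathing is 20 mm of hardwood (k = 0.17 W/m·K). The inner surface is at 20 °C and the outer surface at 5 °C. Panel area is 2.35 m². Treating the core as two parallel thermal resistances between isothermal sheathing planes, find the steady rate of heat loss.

Q ≈ 221 W

Sheathing layers in series; stud and cavity paths in parallel between them.
R_inner = 0.011/(1.05×2.35) = 0.004458 K/W
R_stud  = 0.155/(44.4×0.11×2.35) = 0.0135 K/W
R_cav   = 0.155/(0.041×0.89×2.35) = 1.808 K/W
1/R_core = 1/R_stud + 1/R_cav → R_core = 0.0134 K/W
R_outer = 0.02/(0.17×2.35) = 0.05006 K/W
R_total = 0.06793 K/W
Q = ΔT/R_total = 15/0.06793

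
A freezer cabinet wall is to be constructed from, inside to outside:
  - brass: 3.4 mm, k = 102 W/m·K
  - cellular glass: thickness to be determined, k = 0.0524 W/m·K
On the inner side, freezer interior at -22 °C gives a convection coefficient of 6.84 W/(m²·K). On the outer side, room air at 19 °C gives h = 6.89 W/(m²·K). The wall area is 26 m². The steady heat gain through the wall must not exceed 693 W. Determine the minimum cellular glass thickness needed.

L ≈ 65.3 mm

Thermal resistances in series:
R_inner film = 1/(h_i·A) = 1/(6.84×26) = 0.005623 K/W
R_brass = L/(kA) = 0.0034/(102×26) = 1.282×10^-6 K/W
R_outer film = 1/(h_o·A) = 1/(6.89×26) = 0.005582 K/W
Sum of the known resistances R_other = 0.01121 K/W
Required total resistance R_tot = ΔT/Q_allow = 41/693 = 0.05916 K/W
R_cellular glass = R_tot − R_other = 0.04796 K/W
L = R·k·A = 0.04796×0.0524×26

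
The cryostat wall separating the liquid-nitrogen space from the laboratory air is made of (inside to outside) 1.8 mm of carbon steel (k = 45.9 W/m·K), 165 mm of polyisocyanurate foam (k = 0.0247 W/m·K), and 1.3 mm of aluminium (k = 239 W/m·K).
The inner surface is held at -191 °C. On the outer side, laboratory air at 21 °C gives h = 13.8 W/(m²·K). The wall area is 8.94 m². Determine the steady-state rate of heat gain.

Q ≈ 281 W

Model the wall as resistances in series:
R_carbon steel = L/(kA) = 0.0018/(45.9×8.94) = 4.387×10^-6 K/W
R_polyisocyanurate foam = L/(kA) = 0.165/(0.0247×8.94) = 0.7472 K/W
R_aluminium = L/(kA) = 0.0013/(239×8.94) = 6.084×10^-7 K/W
R_outer film = 1/(h_o·A) = 1/(13.8×8.94) = 0.008106 K/W
R_total = 0.7553 K/W
Q = ΔT / R_total = 212 / 0.7553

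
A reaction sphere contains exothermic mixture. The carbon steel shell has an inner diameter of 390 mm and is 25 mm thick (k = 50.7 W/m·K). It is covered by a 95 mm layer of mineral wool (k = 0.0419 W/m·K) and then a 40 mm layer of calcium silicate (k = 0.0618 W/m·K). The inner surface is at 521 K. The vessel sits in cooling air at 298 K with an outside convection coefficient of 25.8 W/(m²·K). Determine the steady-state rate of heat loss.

Q ≈ 72.2 W

Spherical conduction: R = (1/r_in − 1/r_out)/(4πk) per layer; series-sum.
R_carbon steel shell = (1/0.195 − 1/0.22)/(4π×50.7) = 9.147×10^-4 K/W
R_mineral wool = (1/0.22 − 1/0.315)/(4π×0.0419) = 2.604 K/W
R_calcium silicate = (1/0.315 − 1/0.355)/(4π×0.0618) = 0.4606 K/W
R_outer film = 1/(h·4πr_o²) = 1/(25.8×4π×0.355²) = 0.02447 K/W
R_total = 3.09 K/W
Q = ΔT/R_total = 223/3.09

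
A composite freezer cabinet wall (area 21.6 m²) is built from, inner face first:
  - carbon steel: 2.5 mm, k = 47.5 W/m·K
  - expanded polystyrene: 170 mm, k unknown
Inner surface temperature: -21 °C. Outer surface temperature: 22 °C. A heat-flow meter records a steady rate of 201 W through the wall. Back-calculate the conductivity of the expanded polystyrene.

Thermal resistances in series:
R_carbon steel = L/(kA) = 0.0025/(47.5×21.6) = 2.437×10^-6 K/W
Sum of known resistances R_other = 2.437×10^-6 K/W
Total R = ΔT/Q = 43/201 = 0.2139 K/W
R_expanded polystyrene = R_total − R_other = 0.2139 K/W
k = L/(R·A) = 0.17/(0.2139×21.6)

k ≈ 0.0368 W/(m·K)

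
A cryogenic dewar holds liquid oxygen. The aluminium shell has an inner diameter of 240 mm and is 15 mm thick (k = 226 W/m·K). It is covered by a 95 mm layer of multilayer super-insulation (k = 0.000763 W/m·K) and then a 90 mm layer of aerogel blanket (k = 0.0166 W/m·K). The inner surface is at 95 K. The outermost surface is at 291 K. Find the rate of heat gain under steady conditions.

Spherical conduction: R = (1/r_in − 1/r_out)/(4πk) per layer; series-sum.
R_aluminium shell = (1/0.12 − 1/0.135)/(4π×226) = 3.26×10^-4 K/W
R_multilayer super-insulation = (1/0.135 − 1/0.23)/(4π×0.000763) = 319.1 K/W
R_aerogel blanket = (1/0.23 − 1/0.32)/(4π×0.0166) = 5.862 K/W
R_total = 325 K/W
Q = ΔT/R_total = 196/325

Q ≈ 0.603 W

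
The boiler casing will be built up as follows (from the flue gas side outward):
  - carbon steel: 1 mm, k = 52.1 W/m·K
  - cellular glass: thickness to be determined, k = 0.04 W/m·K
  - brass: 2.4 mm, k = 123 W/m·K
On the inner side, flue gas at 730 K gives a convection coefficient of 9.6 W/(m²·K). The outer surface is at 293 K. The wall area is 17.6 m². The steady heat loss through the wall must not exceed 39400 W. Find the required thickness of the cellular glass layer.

Model the wall as resistances in series:
R_inner film = 1/(h_i·A) = 1/(9.6×17.6) = 0.005919 K/W
R_carbon steel = L/(kA) = 0.001/(52.1×17.6) = 1.091×10^-6 K/W
R_brass = L/(kA) = 0.0024/(123×17.6) = 1.109×10^-6 K/W
Sum of the known resistances R_other = 0.005921 K/W
Required total resistance R_tot = ΔT/Q_allow = 437/39400 = 0.01109 K/W
R_cellular glass = R_tot − R_other = 0.005171 K/W
L = R·k·A = 0.005171×0.04×17.6

L ≈ 3.64 mm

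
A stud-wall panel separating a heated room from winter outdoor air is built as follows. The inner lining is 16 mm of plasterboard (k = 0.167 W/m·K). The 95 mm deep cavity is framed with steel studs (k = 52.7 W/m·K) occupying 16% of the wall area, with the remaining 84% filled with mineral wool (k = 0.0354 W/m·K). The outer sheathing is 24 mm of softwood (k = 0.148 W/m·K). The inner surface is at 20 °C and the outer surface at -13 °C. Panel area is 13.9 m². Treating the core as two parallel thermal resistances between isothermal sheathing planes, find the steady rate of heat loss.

Q ≈ 1700 W

Sheathing layers in series; stud and cavity paths in parallel between them.
R_inner = 0.016/(0.167×13.9) = 0.006893 K/W
R_stud  = 0.095/(52.7×0.16×13.9) = 8.105×10^-4 K/W
R_cav   = 0.095/(0.0354×0.84×13.9) = 0.2298 K/W
1/R_core = 1/R_stud + 1/R_cav → R_core = 8.077×10^-4 K/W
R_outer = 0.024/(0.148×13.9) = 0.01167 K/W
R_total = 0.01937 K/W
Q = ΔT/R_total = 33/0.01937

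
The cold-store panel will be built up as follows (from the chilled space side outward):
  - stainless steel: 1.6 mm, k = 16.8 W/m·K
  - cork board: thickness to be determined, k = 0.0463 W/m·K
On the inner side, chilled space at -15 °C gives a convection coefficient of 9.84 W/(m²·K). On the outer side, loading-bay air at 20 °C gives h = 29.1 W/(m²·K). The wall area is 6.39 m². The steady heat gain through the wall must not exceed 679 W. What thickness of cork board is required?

L ≈ 8.95 mm

Series thermal resistances:
R_inner film = 1/(h_i·A) = 1/(9.84×6.39) = 0.0159 K/W
R_stainless steel = L/(kA) = 0.0016/(16.8×6.39) = 1.49×10^-5 K/W
R_outer film = 1/(h_o·A) = 1/(29.1×6.39) = 0.005378 K/W
Sum of the known resistances R_other = 0.0213 K/W
Required total resistance R_tot = ΔT/Q_allow = 35/679 = 0.05155 K/W
R_cork board = R_tot − R_other = 0.03025 K/W
L = R·k·A = 0.03025×0.0463×6.39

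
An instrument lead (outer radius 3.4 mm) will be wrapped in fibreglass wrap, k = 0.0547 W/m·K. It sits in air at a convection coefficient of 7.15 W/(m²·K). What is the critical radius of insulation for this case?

For a cylinder r_cr = k/h = 0.0547/7.15
r_cr = 7.65 mm; since the bare radius (3.4 mm) is below r_cr, adding a thin layer of insulation will *increase* heat loss.

r_cr ≈ 7.65 mm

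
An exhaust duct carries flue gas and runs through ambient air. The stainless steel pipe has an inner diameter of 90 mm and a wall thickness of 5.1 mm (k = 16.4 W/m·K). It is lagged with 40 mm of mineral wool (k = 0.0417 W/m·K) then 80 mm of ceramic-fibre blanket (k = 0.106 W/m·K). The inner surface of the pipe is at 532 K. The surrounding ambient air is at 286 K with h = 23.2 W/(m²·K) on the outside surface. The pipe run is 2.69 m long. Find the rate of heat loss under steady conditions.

Treating each annulus and film as a series resistance:
R_stainless steel pipe wall = ln(50.1/45)/(2π×16.4×2.69) = 3.873×10^-4 K/W
R_mineral wool = ln(90.1/50.1)/(2π×0.0417×2.69) = 0.8327 K/W
R_ceramic-fibre blanket = ln(170.1/90.1)/(2π×0.106×2.69) = 0.3547 K/W
R_outer film = 1/(h_o·2πr_oL) = 1/(23.2×2π×0.1701×2.69) = 0.01499 K/W
R_total = 1.203 K/W
Q = ΔT/R_total = 246/1.203

Q ≈ 205 W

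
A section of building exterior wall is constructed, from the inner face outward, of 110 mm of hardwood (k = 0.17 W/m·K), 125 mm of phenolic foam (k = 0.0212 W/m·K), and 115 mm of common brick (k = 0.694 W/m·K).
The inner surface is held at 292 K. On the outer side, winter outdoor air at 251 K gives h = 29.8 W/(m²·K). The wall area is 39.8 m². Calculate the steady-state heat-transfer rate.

Q ≈ 242 W

Thermal resistances in series:
R_hardwood = L/(kA) = 0.11/(0.17×39.8) = 0.01626 K/W
R_phenolic foam = L/(kA) = 0.125/(0.0212×39.8) = 0.1481 K/W
R_common brick = L/(kA) = 0.115/(0.694×39.8) = 0.004163 K/W
R_outer film = 1/(h_o·A) = 1/(29.8×39.8) = 8.431×10^-4 K/W
R_total = 0.1694 K/W
Q = ΔT / R_total = 41 / 0.1694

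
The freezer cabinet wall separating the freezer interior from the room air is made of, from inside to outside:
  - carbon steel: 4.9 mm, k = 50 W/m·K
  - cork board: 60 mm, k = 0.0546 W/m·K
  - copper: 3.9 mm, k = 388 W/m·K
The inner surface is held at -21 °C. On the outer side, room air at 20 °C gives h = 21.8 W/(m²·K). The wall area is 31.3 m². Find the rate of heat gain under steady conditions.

Using the resistance-network approach (series):
R_carbon steel = L/(kA) = 0.0049/(50×31.3) = 3.131×10^-6 K/W
R_cork board = L/(kA) = 0.06/(0.0546×31.3) = 0.03511 K/W
R_copper = L/(kA) = 0.0039/(388×31.3) = 3.211×10^-7 K/W
R_outer film = 1/(h_o·A) = 1/(21.8×31.3) = 0.001466 K/W
R_total = 0.03658 K/W
Q = ΔT / R_total = 41 / 0.03658

Q ≈ 1120 W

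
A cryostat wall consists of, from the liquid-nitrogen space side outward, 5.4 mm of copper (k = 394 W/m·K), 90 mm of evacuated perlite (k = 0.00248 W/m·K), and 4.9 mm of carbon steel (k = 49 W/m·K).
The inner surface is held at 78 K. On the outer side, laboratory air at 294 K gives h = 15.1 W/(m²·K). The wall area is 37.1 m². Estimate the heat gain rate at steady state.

Using the resistance-network approach (series):
R_copper = L/(kA) = 0.0054/(394×37.1) = 3.694×10^-7 K/W
R_evacuated perlite = L/(kA) = 0.09/(0.00248×37.1) = 0.9782 K/W
R_carbon steel = L/(kA) = 0.0049/(49×37.1) = 2.695×10^-6 K/W
R_outer film = 1/(h_o·A) = 1/(15.1×37.1) = 0.001785 K/W
R_total = 0.98 K/W
Q = ΔT / R_total = 216 / 0.98

Q ≈ 220 W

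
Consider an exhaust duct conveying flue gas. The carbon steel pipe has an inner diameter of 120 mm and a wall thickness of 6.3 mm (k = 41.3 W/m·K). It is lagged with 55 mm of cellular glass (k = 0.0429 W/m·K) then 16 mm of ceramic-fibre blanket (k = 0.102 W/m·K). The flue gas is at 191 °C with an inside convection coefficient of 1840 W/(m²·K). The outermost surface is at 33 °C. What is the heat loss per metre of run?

For a radial system each layer contributes R = ln(r_out/r_in)/(2πkL); films add R = 1/(hA).
R_inner film = 1/(h_i·2πr₁L) = 1/(1840×2π×0.06×1) = 0.001442 K/W
R_carbon steel pipe wall = ln(66.3/60)/(2π×41.3×1) = 3.848×10^-4 K/W
R_cellular glass = ln(121.3/66.3)/(2π×0.0429×1) = 2.241 K/W
R_ceramic-fibre blanket = ln(137.3/121.3)/(2π×0.102×1) = 0.1933 K/W
R_total = 2.436 K/W
Q = ΔT/R_total = 158/2.436

q′ ≈ 64.9 W/m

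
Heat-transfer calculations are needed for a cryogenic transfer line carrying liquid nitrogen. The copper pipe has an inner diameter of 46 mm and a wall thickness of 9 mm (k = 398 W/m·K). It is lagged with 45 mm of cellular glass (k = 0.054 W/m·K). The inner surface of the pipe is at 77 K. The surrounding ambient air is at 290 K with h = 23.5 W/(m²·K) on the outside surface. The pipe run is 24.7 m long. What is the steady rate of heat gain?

Treating each annulus and film as a series resistance:
R_copper pipe wall = ln(32/23)/(2π×398×24.7) = 5.347×10^-6 K/W
R_cellular glass = ln(77/32)/(2π×0.054×24.7) = 0.1048 K/W
R_outer film = 1/(h_o·2πr_oL) = 1/(23.5×2π×0.077×24.7) = 0.003561 K/W
R_total = 0.1083 K/W
Q = ΔT/R_total = 213/0.1083

Q ≈ 1970 W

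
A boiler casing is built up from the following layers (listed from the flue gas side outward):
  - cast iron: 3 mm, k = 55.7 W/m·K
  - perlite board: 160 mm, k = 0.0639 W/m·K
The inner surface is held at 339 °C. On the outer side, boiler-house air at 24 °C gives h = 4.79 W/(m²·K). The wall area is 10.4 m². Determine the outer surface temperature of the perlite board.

T ≈ 48.2 °C

Thermal resistances in series:
R_cast iron = L/(kA) = 0.003/(55.7×10.4) = 5.179×10^-6 K/W
R_perlite board = L/(kA) = 0.16/(0.0639×10.4) = 0.2408 K/W
R_outer film = 1/(h_o·A) = 1/(4.79×10.4) = 0.02007 K/W
R_total = 0.2608 K/W;  Q = ΔT/R_total = 315/0.2608 = 1208 W
T_interface = T_inner − Q·ΣR(inner→interface) = 339 − 1210×0.2408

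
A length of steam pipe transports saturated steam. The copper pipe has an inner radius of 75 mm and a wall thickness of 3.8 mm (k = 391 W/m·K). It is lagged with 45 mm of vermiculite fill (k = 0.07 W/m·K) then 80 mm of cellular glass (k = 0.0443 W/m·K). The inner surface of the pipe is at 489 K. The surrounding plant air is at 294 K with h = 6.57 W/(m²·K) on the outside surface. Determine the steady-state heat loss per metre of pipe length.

q′ ≈ 66.4 W/m

Cylindrical conduction, so R = ln(r₂/r₁)/(2πkL) per layer, in series:
R_copper pipe wall = ln(78.8/75)/(2π×391×1) = 2.012×10^-5 K/W
R_vermiculite fill = ln(123.8/78.8)/(2π×0.07×1) = 1.027 K/W
R_cellular glass = ln(203.8/123.8)/(2π×0.0443×1) = 1.791 K/W
R_outer film = 1/(h_o·2πr_oL) = 1/(6.57×2π×0.2038×1) = 0.1189 K/W
R_total = 2.937 K/W
Q = ΔT/R_total = 195/2.937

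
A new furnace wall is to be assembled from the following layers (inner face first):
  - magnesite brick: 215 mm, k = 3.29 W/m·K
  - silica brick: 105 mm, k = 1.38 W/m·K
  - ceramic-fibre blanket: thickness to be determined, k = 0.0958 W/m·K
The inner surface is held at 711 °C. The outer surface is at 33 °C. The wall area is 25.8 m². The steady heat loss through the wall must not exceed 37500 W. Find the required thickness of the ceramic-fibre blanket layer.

L ≈ 31.1 mm

Thermal resistances in series:
R_magnesite brick = L/(kA) = 0.215/(3.29×25.8) = 0.002533 K/W
R_silica brick = L/(kA) = 0.105/(1.38×25.8) = 0.002949 K/W
Sum of the known resistances R_other = 0.005482 K/W
Required total resistance R_tot = ΔT/Q_allow = 678/37500 = 0.01808 K/W
R_ceramic-fibre blanket = R_tot − R_other = 0.0126 K/W
L = R·k·A = 0.0126×0.0958×25.8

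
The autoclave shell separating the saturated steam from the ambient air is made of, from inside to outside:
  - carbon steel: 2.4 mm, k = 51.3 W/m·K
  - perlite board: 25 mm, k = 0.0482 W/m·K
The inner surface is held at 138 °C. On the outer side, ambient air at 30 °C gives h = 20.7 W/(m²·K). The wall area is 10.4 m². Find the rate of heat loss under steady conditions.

Q ≈ 1980 W

Series thermal resistances:
R_carbon steel = L/(kA) = 0.0024/(51.3×10.4) = 4.498×10^-6 K/W
R_perlite board = L/(kA) = 0.025/(0.0482×10.4) = 0.04987 K/W
R_outer film = 1/(h_o·A) = 1/(20.7×10.4) = 0.004645 K/W
R_total = 0.05452 K/W
Q = ΔT / R_total = 108 / 0.05452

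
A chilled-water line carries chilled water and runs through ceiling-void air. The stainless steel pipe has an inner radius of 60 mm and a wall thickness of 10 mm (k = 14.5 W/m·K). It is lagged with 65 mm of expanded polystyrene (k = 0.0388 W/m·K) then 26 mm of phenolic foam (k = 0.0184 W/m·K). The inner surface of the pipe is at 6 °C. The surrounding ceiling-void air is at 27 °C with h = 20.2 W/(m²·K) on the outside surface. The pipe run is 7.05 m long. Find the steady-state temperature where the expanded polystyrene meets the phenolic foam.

T ≈ 19.3 °C

Radial resistances (cylindrical: R_cond = ln(r_o/r_i)/(2πkL), R_conv = 1/(h·2πrL)):
R_stainless steel pipe wall = ln(70/60)/(2π×14.5×7.05) = 2.4×10^-4 K/W
R_expanded polystyrene = ln(135/70)/(2π×0.0388×7.05) = 0.3821 K/W
R_phenolic foam = ln(161/135)/(2π×0.0184×7.05) = 0.2161 K/W
R_outer film = 1/(h_o·2πr_oL) = 1/(20.2×2π×0.161×7.05) = 0.006942 K/W
R_total = 0.6054 K/W
Q = ΔT/R_total = 21/0.6054
Q = 34.7 W
T_interface = T_inner + Q·ΣR(inner→interface) = 6 + 34.7×0.3824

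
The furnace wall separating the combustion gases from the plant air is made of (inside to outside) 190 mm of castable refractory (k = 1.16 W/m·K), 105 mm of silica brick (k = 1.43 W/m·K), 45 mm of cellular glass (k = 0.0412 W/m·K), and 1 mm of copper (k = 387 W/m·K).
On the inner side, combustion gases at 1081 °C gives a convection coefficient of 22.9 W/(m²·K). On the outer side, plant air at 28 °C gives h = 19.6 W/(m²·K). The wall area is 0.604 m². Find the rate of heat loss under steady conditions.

Q ≈ 447 W

Using the resistance-network approach (series):
R_inner film = 1/(h_i·A) = 1/(22.9×0.604) = 0.0723 K/W
R_castable refractory = L/(kA) = 0.19/(1.16×0.604) = 0.2712 K/W
R_silica brick = L/(kA) = 0.105/(1.43×0.604) = 0.1216 K/W
R_cellular glass = L/(kA) = 0.045/(0.0412×0.604) = 1.808 K/W
R_copper = L/(kA) = 0.001/(387×0.604) = 4.278×10^-6 K/W
R_outer film = 1/(h_o·A) = 1/(19.6×0.604) = 0.08447 K/W
R_total = 2.358 K/W
Q = ΔT / R_total = 1053 / 2.358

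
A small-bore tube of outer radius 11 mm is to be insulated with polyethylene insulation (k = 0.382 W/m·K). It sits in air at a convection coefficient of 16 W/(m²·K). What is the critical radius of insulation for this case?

For a cylinder r_cr = k/h = 0.382/16
r_cr = 23.9 mm; since the bare radius (11 mm) is below r_cr, adding a thin layer of insulation will *increase* heat loss.

r_cr ≈ 23.9 mm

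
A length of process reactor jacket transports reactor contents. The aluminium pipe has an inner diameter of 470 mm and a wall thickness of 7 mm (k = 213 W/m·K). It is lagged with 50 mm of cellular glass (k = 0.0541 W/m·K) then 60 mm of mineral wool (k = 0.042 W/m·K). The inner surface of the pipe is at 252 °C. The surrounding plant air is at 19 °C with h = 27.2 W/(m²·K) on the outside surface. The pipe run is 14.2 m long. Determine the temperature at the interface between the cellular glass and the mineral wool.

T ≈ 151 °C

Per-layer cylindrical resistances, series-summed:
R_aluminium pipe wall = ln(242/235)/(2π×213×14.2) = 1.545×10^-6 K/W
R_cellular glass = ln(292/242)/(2π×0.0541×14.2) = 0.03891 K/W
R_mineral wool = ln(352/292)/(2π×0.042×14.2) = 0.04987 K/W
R_outer film = 1/(h_o·2πr_oL) = 1/(27.2×2π×0.352×14.2) = 0.001171 K/W
R_total = 0.08995 K/W
Q = ΔT/R_total = 233/0.08995
Q = 2590 W
T_interface = T_inner − Q·ΣR(inner→interface) = 252 − 2590×0.03891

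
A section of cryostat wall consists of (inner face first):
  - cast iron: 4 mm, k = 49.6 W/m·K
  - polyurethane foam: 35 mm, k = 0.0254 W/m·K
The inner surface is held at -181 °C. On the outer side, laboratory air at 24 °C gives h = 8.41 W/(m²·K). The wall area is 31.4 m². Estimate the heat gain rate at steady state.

Q ≈ 4300 W

Thermal resistances in series:
R_cast iron = L/(kA) = 0.004/(49.6×31.4) = 2.568×10^-6 K/W
R_polyurethane foam = L/(kA) = 0.035/(0.0254×31.4) = 0.04388 K/W
R_outer film = 1/(h_o·A) = 1/(8.41×31.4) = 0.003787 K/W
R_total = 0.04767 K/W
Q = ΔT / R_total = 205 / 0.04767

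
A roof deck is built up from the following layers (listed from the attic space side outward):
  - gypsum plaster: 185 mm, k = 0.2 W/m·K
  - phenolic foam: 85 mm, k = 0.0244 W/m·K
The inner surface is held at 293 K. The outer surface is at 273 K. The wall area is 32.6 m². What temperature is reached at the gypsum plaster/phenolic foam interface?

T ≈ 289 K

Model the wall as resistances in series:
R_gypsum plaster = L/(kA) = 0.185/(0.2×32.6) = 0.02837 K/W
R_phenolic foam = L/(kA) = 0.085/(0.0244×32.6) = 0.1069 K/W
R_total = 0.1352 K/W;  Q = ΔT/R_total = 20/0.1352 = 147.9 W
T_interface = T_inner − Q·ΣR(inner→interface) = 293 − 148×0.02837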